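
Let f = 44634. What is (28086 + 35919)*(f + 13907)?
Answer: 3746916705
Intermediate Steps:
(28086 + 35919)*(f + 13907) = (28086 + 35919)*(44634 + 13907) = 64005*58541 = 3746916705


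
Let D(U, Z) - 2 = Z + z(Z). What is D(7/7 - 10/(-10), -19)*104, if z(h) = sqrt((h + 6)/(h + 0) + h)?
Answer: -1768 + 208*I*sqrt(1653)/19 ≈ -1768.0 + 445.09*I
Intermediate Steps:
z(h) = sqrt(h + (6 + h)/h) (z(h) = sqrt((6 + h)/h + h) = sqrt(h + (6 + h)/h))
D(U, Z) = 2 + Z + sqrt(1 + Z + 6/Z) (D(U, Z) = 2 + (Z + sqrt(1 + Z + 6/Z)) = 2 + Z + sqrt(1 + Z + 6/Z))
D(7/7 - 10/(-10), -19)*104 = (2 - 19 + sqrt(1 - 19 + 6/(-19)))*104 = (2 - 19 + sqrt(1 - 19 + 6*(-1/19)))*104 = (2 - 19 + sqrt(1 - 19 - 6/19))*104 = (2 - 19 + sqrt(-348/19))*104 = (2 - 19 + 2*I*sqrt(1653)/19)*104 = (-17 + 2*I*sqrt(1653)/19)*104 = -1768 + 208*I*sqrt(1653)/19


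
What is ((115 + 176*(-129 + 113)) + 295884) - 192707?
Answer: 100476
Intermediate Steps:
((115 + 176*(-129 + 113)) + 295884) - 192707 = ((115 + 176*(-16)) + 295884) - 192707 = ((115 - 2816) + 295884) - 192707 = (-2701 + 295884) - 192707 = 293183 - 192707 = 100476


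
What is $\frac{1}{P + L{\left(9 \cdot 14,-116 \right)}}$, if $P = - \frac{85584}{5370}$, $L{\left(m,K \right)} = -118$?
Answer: $- \frac{895}{119874} \approx -0.0074662$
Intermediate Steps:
$P = - \frac{14264}{895}$ ($P = \left(-85584\right) \frac{1}{5370} = - \frac{14264}{895} \approx -15.937$)
$\frac{1}{P + L{\left(9 \cdot 14,-116 \right)}} = \frac{1}{- \frac{14264}{895} - 118} = \frac{1}{- \frac{119874}{895}} = - \frac{895}{119874}$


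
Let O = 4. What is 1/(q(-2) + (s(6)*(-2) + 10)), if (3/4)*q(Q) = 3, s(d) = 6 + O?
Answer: -⅙ ≈ -0.16667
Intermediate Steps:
s(d) = 10 (s(d) = 6 + 4 = 10)
q(Q) = 4 (q(Q) = (4/3)*3 = 4)
1/(q(-2) + (s(6)*(-2) + 10)) = 1/(4 + (10*(-2) + 10)) = 1/(4 + (-20 + 10)) = 1/(4 - 10) = 1/(-6) = -⅙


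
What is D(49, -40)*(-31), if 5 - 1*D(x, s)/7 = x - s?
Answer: 18228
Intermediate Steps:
D(x, s) = 35 - 7*x + 7*s (D(x, s) = 35 - 7*(x - s) = 35 + (-7*x + 7*s) = 35 - 7*x + 7*s)
D(49, -40)*(-31) = (35 - 7*49 + 7*(-40))*(-31) = (35 - 343 - 280)*(-31) = -588*(-31) = 18228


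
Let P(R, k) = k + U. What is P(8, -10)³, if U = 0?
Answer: -1000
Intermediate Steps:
P(R, k) = k (P(R, k) = k + 0 = k)
P(8, -10)³ = (-10)³ = -1000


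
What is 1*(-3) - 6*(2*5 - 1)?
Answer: -57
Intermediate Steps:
1*(-3) - 6*(2*5 - 1) = -3 - 6*(10 - 1) = -3 - 6*9 = -3 - 54 = -57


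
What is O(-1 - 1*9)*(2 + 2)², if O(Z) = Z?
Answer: -160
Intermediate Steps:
O(-1 - 1*9)*(2 + 2)² = (-1 - 1*9)*(2 + 2)² = (-1 - 9)*4² = -10*16 = -160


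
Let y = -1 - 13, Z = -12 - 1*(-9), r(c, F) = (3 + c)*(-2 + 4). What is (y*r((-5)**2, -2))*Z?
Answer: 2352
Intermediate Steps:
r(c, F) = 6 + 2*c (r(c, F) = (3 + c)*2 = 6 + 2*c)
Z = -3 (Z = -12 + 9 = -3)
y = -14
(y*r((-5)**2, -2))*Z = -14*(6 + 2*(-5)**2)*(-3) = -14*(6 + 2*25)*(-3) = -14*(6 + 50)*(-3) = -14*56*(-3) = -784*(-3) = 2352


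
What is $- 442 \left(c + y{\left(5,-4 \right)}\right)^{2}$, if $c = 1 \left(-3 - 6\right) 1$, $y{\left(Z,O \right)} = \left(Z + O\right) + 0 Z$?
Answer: $-28288$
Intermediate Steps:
$y{\left(Z,O \right)} = O + Z$ ($y{\left(Z,O \right)} = \left(O + Z\right) + 0 = O + Z$)
$c = -9$ ($c = 1 \left(-3 - 6\right) 1 = 1 \left(-9\right) 1 = \left(-9\right) 1 = -9$)
$- 442 \left(c + y{\left(5,-4 \right)}\right)^{2} = - 442 \left(-9 + \left(-4 + 5\right)\right)^{2} = - 442 \left(-9 + 1\right)^{2} = - 442 \left(-8\right)^{2} = \left(-442\right) 64 = -28288$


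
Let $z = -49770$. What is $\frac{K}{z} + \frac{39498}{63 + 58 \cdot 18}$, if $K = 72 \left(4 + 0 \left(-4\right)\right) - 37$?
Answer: $\frac{72797689}{2040570} \approx 35.675$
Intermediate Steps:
$K = 251$ ($K = 72 \left(4 + 0\right) - 37 = 72 \cdot 4 - 37 = 288 - 37 = 251$)
$\frac{K}{z} + \frac{39498}{63 + 58 \cdot 18} = \frac{251}{-49770} + \frac{39498}{63 + 58 \cdot 18} = 251 \left(- \frac{1}{49770}\right) + \frac{39498}{63 + 1044} = - \frac{251}{49770} + \frac{39498}{1107} = - \frac{251}{49770} + 39498 \cdot \frac{1}{1107} = - \frac{251}{49770} + \frac{13166}{369} = \frac{72797689}{2040570}$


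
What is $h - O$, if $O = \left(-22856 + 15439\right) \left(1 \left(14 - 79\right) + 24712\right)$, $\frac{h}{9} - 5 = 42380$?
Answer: $183188264$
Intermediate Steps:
$h = 381465$ ($h = 45 + 9 \cdot 42380 = 45 + 381420 = 381465$)
$O = -182806799$ ($O = - 7417 \left(1 \left(-65\right) + 24712\right) = - 7417 \left(-65 + 24712\right) = \left(-7417\right) 24647 = -182806799$)
$h - O = 381465 - -182806799 = 381465 + 182806799 = 183188264$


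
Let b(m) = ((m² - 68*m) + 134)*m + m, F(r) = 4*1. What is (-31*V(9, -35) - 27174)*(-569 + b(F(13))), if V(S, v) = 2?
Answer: 28679508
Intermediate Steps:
F(r) = 4
b(m) = m + m*(134 + m² - 68*m) (b(m) = (134 + m² - 68*m)*m + m = m*(134 + m² - 68*m) + m = m + m*(134 + m² - 68*m))
(-31*V(9, -35) - 27174)*(-569 + b(F(13))) = (-31*2 - 27174)*(-569 + 4*(135 + 4² - 68*4)) = (-62 - 27174)*(-569 + 4*(135 + 16 - 272)) = -27236*(-569 + 4*(-121)) = -27236*(-569 - 484) = -27236*(-1053) = 28679508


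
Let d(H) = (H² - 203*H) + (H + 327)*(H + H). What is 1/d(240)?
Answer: 1/281040 ≈ 3.5582e-6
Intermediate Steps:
d(H) = H² - 203*H + 2*H*(327 + H) (d(H) = (H² - 203*H) + (327 + H)*(2*H) = (H² - 203*H) + 2*H*(327 + H) = H² - 203*H + 2*H*(327 + H))
1/d(240) = 1/(240*(451 + 3*240)) = 1/(240*(451 + 720)) = 1/(240*1171) = 1/281040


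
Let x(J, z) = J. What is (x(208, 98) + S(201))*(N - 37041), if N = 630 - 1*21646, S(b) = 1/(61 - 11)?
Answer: -603850857/50 ≈ -1.2077e+7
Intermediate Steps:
S(b) = 1/50
N = -21016 (N = 630 - 21646 = -21016)
(x(208, 98) + S(201))*(N - 37041) = (208 + 1/50)*(-21016 - 37041) = (10401/50)*(-58057) = -603850857/50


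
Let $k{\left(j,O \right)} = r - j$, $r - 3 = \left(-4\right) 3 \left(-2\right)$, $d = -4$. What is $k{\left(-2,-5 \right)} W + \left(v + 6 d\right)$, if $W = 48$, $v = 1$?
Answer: $1369$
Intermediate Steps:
$r = 27$ ($r = 3 + \left(-4\right) 3 \left(-2\right) = 3 - -24 = 3 + 24 = 27$)
$k{\left(j,O \right)} = 27 - j$
$k{\left(-2,-5 \right)} W + \left(v + 6 d\right) = \left(27 - -2\right) 48 + \left(1 + 6 \left(-4\right)\right) = \left(27 + 2\right) 48 + \left(1 - 24\right) = 29 \cdot 48 - 23 = 1392 - 23 = 1369$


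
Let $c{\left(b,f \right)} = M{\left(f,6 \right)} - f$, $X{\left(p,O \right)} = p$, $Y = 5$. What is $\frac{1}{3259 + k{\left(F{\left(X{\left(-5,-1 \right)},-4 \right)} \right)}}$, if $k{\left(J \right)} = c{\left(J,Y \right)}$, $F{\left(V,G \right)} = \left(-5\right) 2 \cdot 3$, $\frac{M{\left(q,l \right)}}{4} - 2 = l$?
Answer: $\frac{1}{3286} \approx 0.00030432$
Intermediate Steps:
$M{\left(q,l \right)} = 8 + 4 l$
$c{\left(b,f \right)} = 32 - f$ ($c{\left(b,f \right)} = \left(8 + 4 \cdot 6\right) - f = \left(8 + 24\right) - f = 32 - f$)
$F{\left(V,G \right)} = -30$ ($F{\left(V,G \right)} = \left(-10\right) 3 = -30$)
$k{\left(J \right)} = 27$ ($k{\left(J \right)} = 32 - 5 = 27$)
$\frac{1}{3259 + k{\left(F{\left(X{\left(-5,-1 \right)},-4 \right)} \right)}} = \frac{1}{3259 + 27} = \frac{1}{3286}$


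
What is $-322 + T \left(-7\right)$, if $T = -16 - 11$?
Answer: $-133$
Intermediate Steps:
$T = -27$ ($T = -16 - 11 = -27$)
$-322 + T \left(-7\right) = -322 - -189 = -322 + 189 = -133$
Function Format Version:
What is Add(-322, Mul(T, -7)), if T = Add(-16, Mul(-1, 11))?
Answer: -133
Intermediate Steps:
T = -27 (T = Add(-16, -11) = -27)
Add(-322, Mul(T, -7)) = Add(-322, Mul(-27, -7)) = Add(-322, 189) = -133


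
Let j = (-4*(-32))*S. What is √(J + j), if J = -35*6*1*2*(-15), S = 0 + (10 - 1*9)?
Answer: 2*√1607 ≈ 80.175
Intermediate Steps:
S = 1 (S = 0 + (10 - 9) = 0 + 1 = 1)
J = 6300 (J = -210*2*(-15) = -35*12*(-15) = -420*(-15) = 6300)
j = 128 (j = -4*(-32)*1 = 128*1 = 128)
√(J + j) = √(6300 + 128) = √6428 = 2*√1607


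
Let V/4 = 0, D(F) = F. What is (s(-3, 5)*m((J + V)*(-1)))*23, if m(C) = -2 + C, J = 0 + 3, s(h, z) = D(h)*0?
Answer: 0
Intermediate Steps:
V = 0 (V = 4*0 = 0)
s(h, z) = 0 (s(h, z) = h*0 = 0)
J = 3
(s(-3, 5)*m((J + V)*(-1)))*23 = (0*(-2 + (3 + 0)*(-1)))*23 = (0*(-2 + 3*(-1)))*23 = (0*(-2 - 3))*23 = (0*(-5))*23 = 0*23 = 0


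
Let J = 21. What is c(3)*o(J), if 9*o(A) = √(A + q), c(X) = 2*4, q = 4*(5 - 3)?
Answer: 8*√29/9 ≈ 4.7868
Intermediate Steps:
q = 8 (q = 4*2 = 8)
c(X) = 8
o(A) = √(8 + A)/9 (o(A) = √(A + 8)/9 = √(8 + A)/9)
c(3)*o(J) = 8*(√(8 + 21)/9) = 8*(√29/9) = 8*√29/9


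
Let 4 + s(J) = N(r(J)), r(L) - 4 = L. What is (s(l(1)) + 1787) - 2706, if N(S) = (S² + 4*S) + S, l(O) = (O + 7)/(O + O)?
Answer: -819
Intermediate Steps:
l(O) = (7 + O)/(2*O) (l(O) = (7 + O)/((2*O)) = (7 + O)*(1/(2*O)) = (7 + O)/(2*O))
r(L) = 4 + L
N(S) = S² + 5*S
s(J) = -4 + (4 + J)*(9 + J) (s(J) = -4 + (4 + J)*(5 + (4 + J)) = -4 + (4 + J)*(9 + J))
(s(l(1)) + 1787) - 2706 = ((-4 + (4 + (½)*(7 + 1)/1)*(9 + (½)*(7 + 1)/1)) + 1787) - 2706 = ((-4 + (4 + (½)*1*8)*(9 + (½)*1*8)) + 1787) - 2706 = ((-4 + (4 + 4)*(9 + 4)) + 1787) - 2706 = ((-4 + 8*13) + 1787) - 2706 = ((-4 + 104) + 1787) - 2706 = (100 + 1787) - 2706 = 1887 - 2706 = -819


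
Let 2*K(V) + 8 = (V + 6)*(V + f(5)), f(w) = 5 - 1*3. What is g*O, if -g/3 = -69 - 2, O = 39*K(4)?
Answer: 215982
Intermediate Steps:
f(w) = 2 (f(w) = 5 - 3 = 2)
K(V) = -4 + (2 + V)*(6 + V)/2 (K(V) = -4 + ((V + 6)*(V + 2))/2 = -4 + ((6 + V)*(2 + V))/2 = -4 + ((2 + V)*(6 + V))/2 = -4 + (2 + V)*(6 + V)/2)
O = 1014 (O = 39*(2 + (1/2)*4**2 + 4*4) = 39*(2 + (1/2)*16 + 16) = 39*(2 + 8 + 16) = 39*26 = 1014)
g = 213 (g = -3*(-69 - 2) = -3*(-71) = 213)
g*O = 213*1014 = 215982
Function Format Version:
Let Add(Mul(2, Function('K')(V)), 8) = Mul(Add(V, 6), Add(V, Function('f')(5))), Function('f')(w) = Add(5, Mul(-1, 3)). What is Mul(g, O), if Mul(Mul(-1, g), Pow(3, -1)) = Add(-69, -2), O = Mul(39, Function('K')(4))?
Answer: 215982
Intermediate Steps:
Function('f')(w) = 2 (Function('f')(w) = Add(5, -3) = 2)
Function('K')(V) = Add(-4, Mul(Rational(1, 2), Add(2, V), Add(6, V))) (Function('K')(V) = Add(-4, Mul(Rational(1, 2), Mul(Add(V, 6), Add(V, 2)))) = Add(-4, Mul(Rational(1, 2), Mul(Add(6, V), Add(2, V)))) = Add(-4, Mul(Rational(1, 2), Mul(Add(2, V), Add(6, V)))) = Add(-4, Mul(Rational(1, 2), Add(2, V), Add(6, V))))
O = 1014 (O = Mul(39, Add(2, Mul(Rational(1, 2), Pow(4, 2)), Mul(4, 4))) = Mul(39, Add(2, Mul(Rational(1, 2), 16), 16)) = Mul(39, Add(2, 8, 16)) = Mul(39, 26) = 1014)
g = 213 (g = Mul(-3, Add(-69, -2)) = Mul(-3, -71) = 213)
Mul(g, O) = Mul(213, 1014) = 215982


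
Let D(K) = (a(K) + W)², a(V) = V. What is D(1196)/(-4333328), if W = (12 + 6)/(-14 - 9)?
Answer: -188925025/573082628 ≈ -0.32966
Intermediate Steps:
W = -18/23 (W = 18/(-23) = 18*(-1/23) = -18/23 ≈ -0.78261)
D(K) = (-18/23 + K)² (D(K) = (K - 18/23)² = (-18/23 + K)²)
D(1196)/(-4333328) = ((-18 + 23*1196)²/529)/(-4333328) = ((-18 + 27508)²/529)*(-1/4333328) = ((1/529)*27490²)*(-1/4333328) = ((1/529)*755700100)*(-1/4333328) = (755700100/529)*(-1/4333328) = -188925025/573082628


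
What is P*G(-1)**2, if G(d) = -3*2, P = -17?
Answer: -612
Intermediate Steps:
G(d) = -6
P*G(-1)**2 = -17*(-6)**2 = -17*36 = -612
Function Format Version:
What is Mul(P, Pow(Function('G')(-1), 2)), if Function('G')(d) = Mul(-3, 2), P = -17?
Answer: -612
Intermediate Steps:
Function('G')(d) = -6
Mul(P, Pow(Function('G')(-1), 2)) = Mul(-17, Pow(-6, 2)) = Mul(-17, 36) = -612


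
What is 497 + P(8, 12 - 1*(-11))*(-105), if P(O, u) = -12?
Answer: 1757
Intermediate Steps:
497 + P(8, 12 - 1*(-11))*(-105) = 497 - 12*(-105) = 497 + 1260 = 1757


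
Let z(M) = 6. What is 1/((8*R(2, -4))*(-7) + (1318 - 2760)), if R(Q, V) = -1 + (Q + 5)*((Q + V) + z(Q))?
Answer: -1/2954 ≈ -0.00033852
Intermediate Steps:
R(Q, V) = -1 + (5 + Q)*(6 + Q + V) (R(Q, V) = -1 + (Q + 5)*((Q + V) + 6) = -1 + (5 + Q)*(6 + Q + V))
1/((8*R(2, -4))*(-7) + (1318 - 2760)) = 1/((8*(29 + 2² + 5*(-4) + 11*2 + 2*(-4)))*(-7) + (1318 - 2760)) = 1/((8*(29 + 4 - 20 + 22 - 8))*(-7) - 1442) = 1/((8*27)*(-7) - 1442) = 1/(216*(-7) - 1442) = 1/(-1512 - 1442) = 1/(-2954) = -1/2954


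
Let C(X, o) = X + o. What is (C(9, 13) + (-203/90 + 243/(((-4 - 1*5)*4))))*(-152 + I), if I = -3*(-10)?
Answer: -142679/90 ≈ -1585.3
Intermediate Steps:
I = 30
(C(9, 13) + (-203/90 + 243/(((-4 - 1*5)*4))))*(-152 + I) = ((9 + 13) + (-203/90 + 243/(((-4 - 1*5)*4))))*(-152 + 30) = (22 + (-203*1/90 + 243/(((-4 - 5)*4))))*(-122) = (22 + (-203/90 + 243/((-9*4))))*(-122) = (22 + (-203/90 + 243/(-36)))*(-122) = (22 + (-203/90 + 243*(-1/36)))*(-122) = (22 + (-203/90 - 27/4))*(-122) = (22 - 1621/180)*(-122) = (2339/180)*(-122) = -142679/90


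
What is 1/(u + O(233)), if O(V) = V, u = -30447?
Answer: -1/30214 ≈ -3.3097e-5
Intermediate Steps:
1/(u + O(233)) = 1/(-30447 + 233) = 1/(-30214) = -1/30214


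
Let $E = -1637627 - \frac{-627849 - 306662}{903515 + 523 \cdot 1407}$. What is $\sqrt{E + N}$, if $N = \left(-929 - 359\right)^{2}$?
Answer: $\frac{3 \sqrt{397861899895787}}{409844} \approx 146.01$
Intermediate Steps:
$N = 1658944$ ($N = \left(-1288\right)^{2} = 1658944$)
$E = - \frac{2684685466241}{1639376}$ ($E = -1637627 - - \frac{934511}{903515 + 735861} = -1637627 - - \frac{934511}{1639376} = -1637627 + \frac{934511}{1639376} = - \frac{2684685466241}{1639376} \approx -1.6376 \cdot 10^{6}$)
$\sqrt{E + N} = \sqrt{- \frac{2684685466241}{1639376} + 1658944} = \sqrt{\frac{34947512703}{1639376}} = \frac{3 \sqrt{397861899895787}}{409844}$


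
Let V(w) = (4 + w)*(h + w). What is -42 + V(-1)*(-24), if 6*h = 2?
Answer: 6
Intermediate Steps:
h = ⅓ (h = (⅙)*2 = ⅓ ≈ 0.33333)
V(w) = (4 + w)*(⅓ + w)
-42 + V(-1)*(-24) = -42 + (4/3 + (-1)² + (13/3)*(-1))*(-24) = -42 + (4/3 + 1 - 13/3)*(-24) = -42 - 2*(-24) = -42 + 48 = 6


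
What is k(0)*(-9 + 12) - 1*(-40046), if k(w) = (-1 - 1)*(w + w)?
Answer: 40046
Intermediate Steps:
k(w) = -4*w
k(0)*(-9 + 12) - 1*(-40046) = (-4*0)*(-9 + 12) - 1*(-40046) = 0*3 + 40046 = 0 + 40046 = 40046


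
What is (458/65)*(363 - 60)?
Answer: 138774/65 ≈ 2135.0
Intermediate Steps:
(458/65)*(363 - 60) = (458*(1/65))*303 = (458/65)*303 = 138774/65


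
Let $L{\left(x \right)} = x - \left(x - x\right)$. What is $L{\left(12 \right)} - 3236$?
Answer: $-3224$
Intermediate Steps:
$L{\left(x \right)} = x$ ($L{\left(x \right)} = x - 0 = x + 0 = x$)
$L{\left(12 \right)} - 3236 = 12 - 3236 = -3224$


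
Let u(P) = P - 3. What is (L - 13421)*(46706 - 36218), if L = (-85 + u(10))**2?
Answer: -76950456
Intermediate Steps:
u(P) = -3 + P
L = 6084 (L = (-85 + (-3 + 10))**2 = (-85 + 7)**2 = (-78)**2 = 6084)
(L - 13421)*(46706 - 36218) = (6084 - 13421)*(46706 - 36218) = -7337*10488 = -76950456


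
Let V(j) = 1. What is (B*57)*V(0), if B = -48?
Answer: -2736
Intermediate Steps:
(B*57)*V(0) = -48*57*1 = -2736*1 = -2736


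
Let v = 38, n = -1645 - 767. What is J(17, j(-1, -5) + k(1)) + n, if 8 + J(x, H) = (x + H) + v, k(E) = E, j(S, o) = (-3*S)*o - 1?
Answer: -2380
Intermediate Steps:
j(S, o) = -1 - 3*S*o (j(S, o) = -3*S*o - 1 = -1 - 3*S*o)
n = -2412
J(x, H) = 30 + H + x (J(x, H) = -8 + ((x + H) + 38) = -8 + ((H + x) + 38) = -8 + (38 + H + x) = 30 + H + x)
J(17, j(-1, -5) + k(1)) + n = (30 + ((-1 - 3*(-1)*(-5)) + 1) + 17) - 2412 = (30 + ((-1 - 15) + 1) + 17) - 2412 = (30 + (-16 + 1) + 17) - 2412 = (30 - 15 + 17) - 2412 = 32 - 2412 = -2380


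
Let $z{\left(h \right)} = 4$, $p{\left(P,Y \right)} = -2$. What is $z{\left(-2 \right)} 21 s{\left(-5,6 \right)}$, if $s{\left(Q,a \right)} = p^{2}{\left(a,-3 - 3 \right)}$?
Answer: $336$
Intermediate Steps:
$s{\left(Q,a \right)} = 4$ ($s{\left(Q,a \right)} = \left(-2\right)^{2} = 4$)
$z{\left(-2 \right)} 21 s{\left(-5,6 \right)} = 4 \cdot 21 \cdot 4 = 84 \cdot 4 = 336$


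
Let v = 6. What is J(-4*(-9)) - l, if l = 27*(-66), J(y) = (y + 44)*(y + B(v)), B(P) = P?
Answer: 5142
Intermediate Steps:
J(y) = (6 + y)*(44 + y) (J(y) = (y + 44)*(y + 6) = (44 + y)*(6 + y) = (6 + y)*(44 + y))
l = -1782
J(-4*(-9)) - l = (264 + (-4*(-9))² + 50*(-4*(-9))) - 1*(-1782) = (264 + 36² + 50*36) + 1782 = (264 + 1296 + 1800) + 1782 = 3360 + 1782 = 5142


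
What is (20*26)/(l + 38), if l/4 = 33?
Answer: 52/17 ≈ 3.0588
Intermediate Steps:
l = 132 (l = 4*33 = 132)
(20*26)/(l + 38) = (20*26)/(132 + 38) = 520/170 = 520*(1/170) = 52/17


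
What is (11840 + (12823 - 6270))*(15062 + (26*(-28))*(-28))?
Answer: 651958278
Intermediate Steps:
(11840 + (12823 - 6270))*(15062 + (26*(-28))*(-28)) = (11840 + 6553)*(15062 - 728*(-28)) = 18393*(15062 + 20384) = 18393*35446 = 651958278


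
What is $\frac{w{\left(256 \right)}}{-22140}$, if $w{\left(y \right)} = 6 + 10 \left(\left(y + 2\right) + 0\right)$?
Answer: $- \frac{431}{3690} \approx -0.1168$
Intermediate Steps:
$w{\left(y \right)} = 26 + 10 y$ ($w{\left(y \right)} = 6 + 10 \left(\left(2 + y\right) + 0\right) = 6 + 10 \left(2 + y\right) = 6 + \left(20 + 10 y\right) = 26 + 10 y$)
$\frac{w{\left(256 \right)}}{-22140} = \frac{26 + 10 \cdot 256}{-22140} = \left(26 + 2560\right) \left(- \frac{1}{22140}\right) = 2586 \left(- \frac{1}{22140}\right) = - \frac{431}{3690}$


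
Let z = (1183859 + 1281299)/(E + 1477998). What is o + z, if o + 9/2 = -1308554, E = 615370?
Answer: -1369646012435/1046684 ≈ -1.3086e+6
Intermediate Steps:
o = -2617117/2 (o = -9/2 - 1308554 = -2617117/2 ≈ -1.3086e+6)
z = 1232579/1046684 (z = (1183859 + 1281299)/(615370 + 1477998) = 2465158/2093368 = 2465158*(1/2093368) = 1232579/1046684 ≈ 1.1776)
o + z = -2617117/2 + 1232579/1046684 = -1369646012435/1046684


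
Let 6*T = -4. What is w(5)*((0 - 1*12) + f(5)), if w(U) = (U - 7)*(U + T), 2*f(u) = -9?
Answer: 143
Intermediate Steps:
T = -⅔ (T = (⅙)*(-4) = -⅔ ≈ -0.66667)
f(u) = -9/2 (f(u) = (½)*(-9) = -9/2)
w(U) = (-7 + U)*(-⅔ + U) (w(U) = (U - 7)*(U - ⅔) = (-7 + U)*(-⅔ + U))
w(5)*((0 - 1*12) + f(5)) = (14/3 + 5² - 23/3*5)*((0 - 1*12) - 9/2) = (14/3 + 25 - 115/3)*((0 - 12) - 9/2) = -26*(-12 - 9/2)/3 = -26/3*(-33/2) = 143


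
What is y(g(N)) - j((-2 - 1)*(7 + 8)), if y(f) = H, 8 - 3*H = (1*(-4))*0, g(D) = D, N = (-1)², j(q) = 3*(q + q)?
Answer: 818/3 ≈ 272.67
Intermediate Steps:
j(q) = 6*q (j(q) = 3*(2*q) = 6*q)
N = 1
H = 8/3 (H = 8/3 - 1*(-4)*0/3 = 8/3 - (-4)*0/3 = 8/3 - ⅓*0 = 8/3 + 0 = 8/3 ≈ 2.6667)
y(f) = 8/3
y(g(N)) - j((-2 - 1)*(7 + 8)) = 8/3 - 6*(-2 - 1)*(7 + 8) = 8/3 - 6*(-3*15) = 8/3 - 6*(-45) = 8/3 - 1*(-270) = 8/3 + 270 = 818/3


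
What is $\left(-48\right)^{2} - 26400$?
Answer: $-24096$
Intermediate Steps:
$\left(-48\right)^{2} - 26400 = 2304 - 26400 = -24096$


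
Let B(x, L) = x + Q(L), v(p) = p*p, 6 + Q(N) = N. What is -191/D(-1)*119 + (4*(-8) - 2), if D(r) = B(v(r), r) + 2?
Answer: 22593/4 ≈ 5648.3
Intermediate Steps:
Q(N) = -6 + N
v(p) = p²
B(x, L) = -6 + L + x (B(x, L) = x + (-6 + L) = -6 + L + x)
D(r) = -4 + r + r² (D(r) = (-6 + r + r²) + 2 = -4 + r + r²)
-191/D(-1)*119 + (4*(-8) - 2) = -191/(-4 - 1 + (-1)²)*119 + (4*(-8) - 2) = -191/(-4 - 1 + 1)*119 + (-32 - 2) = -191/(-4)*119 - 34 = -191*(-¼)*119 - 34 = (191/4)*119 - 34 = 22729/4 - 34 = 22593/4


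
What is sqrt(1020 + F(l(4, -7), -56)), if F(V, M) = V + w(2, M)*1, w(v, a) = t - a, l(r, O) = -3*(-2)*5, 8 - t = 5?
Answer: sqrt(1109) ≈ 33.302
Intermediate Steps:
t = 3 (t = 8 - 1*5 = 8 - 5 = 3)
l(r, O) = 30 (l(r, O) = 6*5 = 30)
w(v, a) = 3 - a
F(V, M) = 3 + V - M (F(V, M) = V + (3 - M)*1 = V + (3 - M) = 3 + V - M)
sqrt(1020 + F(l(4, -7), -56)) = sqrt(1020 + (3 + 30 - 1*(-56))) = sqrt(1020 + (3 + 30 + 56)) = sqrt(1020 + 89) = sqrt(1109)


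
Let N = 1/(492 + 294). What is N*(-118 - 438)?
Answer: -278/393 ≈ -0.70738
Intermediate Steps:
N = 1/786 ≈ 0.0012723
N*(-118 - 438) = (-118 - 438)/786 = (1/786)*(-556) = -278/393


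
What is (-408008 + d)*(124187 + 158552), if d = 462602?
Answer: 15435852966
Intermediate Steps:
(-408008 + d)*(124187 + 158552) = (-408008 + 462602)*(124187 + 158552) = 54594*282739 = 15435852966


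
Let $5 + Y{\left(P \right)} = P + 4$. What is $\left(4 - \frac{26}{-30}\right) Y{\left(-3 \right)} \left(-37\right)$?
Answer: $\frac{10804}{15} \approx 720.27$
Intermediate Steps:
$Y{\left(P \right)} = -1 + P$ ($Y{\left(P \right)} = -5 + \left(P + 4\right) = -5 + \left(4 + P\right) = -1 + P$)
$\left(4 - \frac{26}{-30}\right) Y{\left(-3 \right)} \left(-37\right) = \left(4 - \frac{26}{-30}\right) \left(-1 - 3\right) \left(-37\right) = \left(4 - 26 \left(- \frac{1}{30}\right)\right) \left(-4\right) \left(-37\right) = \left(4 - - \frac{13}{15}\right) \left(-4\right) \left(-37\right) = \left(4 + \frac{13}{15}\right) \left(-4\right) \left(-37\right) = \frac{73}{15} \left(-4\right) \left(-37\right) = \left(- \frac{292}{15}\right) \left(-37\right) = \frac{10804}{15}$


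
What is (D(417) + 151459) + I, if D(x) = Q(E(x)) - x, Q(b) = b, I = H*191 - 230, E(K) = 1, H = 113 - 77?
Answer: 157689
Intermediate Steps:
H = 36
I = 6646 (I = 36*191 - 230 = 6876 - 230 = 6646)
D(x) = 1 - x
(D(417) + 151459) + I = ((1 - 1*417) + 151459) + 6646 = ((1 - 417) + 151459) + 6646 = (-416 + 151459) + 6646 = 151043 + 6646 = 157689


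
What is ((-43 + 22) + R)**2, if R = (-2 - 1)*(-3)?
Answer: 144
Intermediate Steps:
R = 9 (R = -3*(-3) = 9)
((-43 + 22) + R)**2 = ((-43 + 22) + 9)**2 = (-21 + 9)**2 = (-12)**2 = 144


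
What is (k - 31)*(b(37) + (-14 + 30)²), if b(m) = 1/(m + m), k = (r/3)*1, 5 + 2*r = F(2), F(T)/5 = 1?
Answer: -587295/74 ≈ -7936.4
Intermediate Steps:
F(T) = 5 (F(T) = 5*1 = 5)
r = 0 (r = -5/2 + (½)*5 = -5/2 + 5/2 = 0)
k = 0 (k = (0/3)*1 = ((⅓)*0)*1 = 0*1 = 0)
b(m) = 1/(2*m)
(k - 31)*(b(37) + (-14 + 30)²) = (0 - 31)*((½)/37 + (-14 + 30)²) = -31*((½)*(1/37) + 16²) = -31*(1/74 + 256) = -31*18945/74 = -587295/74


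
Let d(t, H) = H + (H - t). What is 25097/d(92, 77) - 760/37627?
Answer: 944277699/2332874 ≈ 404.77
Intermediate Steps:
d(t, H) = -t + 2*H
25097/d(92, 77) - 760/37627 = 25097/(-1*92 + 2*77) - 760/37627 = 25097/(-92 + 154) - 760*1/37627 = 25097/62 - 760/37627 = 944277699/2332874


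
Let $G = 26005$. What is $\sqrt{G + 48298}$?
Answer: $\sqrt{74303} \approx 272.59$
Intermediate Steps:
$\sqrt{G + 48298} = \sqrt{26005 + 48298} = \sqrt{74303}$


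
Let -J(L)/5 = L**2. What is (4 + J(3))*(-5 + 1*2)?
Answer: 123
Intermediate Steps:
J(L) = -5*L**2
(4 + J(3))*(-5 + 1*2) = (4 - 5*3**2)*(-5 + 1*2) = (4 - 5*9)*(-5 + 2) = (4 - 45)*(-3) = -41*(-3) = 123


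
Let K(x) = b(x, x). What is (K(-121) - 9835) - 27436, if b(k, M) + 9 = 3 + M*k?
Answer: -22636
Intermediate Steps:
b(k, M) = -6 + M*k (b(k, M) = -9 + (3 + M*k) = -6 + M*k)
K(x) = -6 + x**2 (K(x) = -6 + x*x = -6 + x**2)
(K(-121) - 9835) - 27436 = ((-6 + (-121)**2) - 9835) - 27436 = ((-6 + 14641) - 9835) - 27436 = (14635 - 9835) - 27436 = 4800 - 27436 = -22636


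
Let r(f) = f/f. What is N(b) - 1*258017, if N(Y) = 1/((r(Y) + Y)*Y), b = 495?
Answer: -63348333839/245520 ≈ -2.5802e+5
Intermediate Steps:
r(f) = 1
N(Y) = 1/(Y*(1 + Y)) (N(Y) = 1/((1 + Y)*Y) = 1/(Y*(1 + Y)))
N(b) - 1*258017 = 1/(495*(1 + 495)) - 1*258017 = (1/495)/496 - 258017 = (1/495)*(1/496) - 258017 = 1/245520 - 258017 = -63348333839/245520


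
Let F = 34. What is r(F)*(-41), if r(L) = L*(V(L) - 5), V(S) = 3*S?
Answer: -135218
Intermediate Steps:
r(L) = L*(-5 + 3*L) (r(L) = L*(3*L - 5) = L*(-5 + 3*L))
r(F)*(-41) = (34*(-5 + 3*34))*(-41) = (34*(-5 + 102))*(-41) = (34*97)*(-41) = 3298*(-41) = -135218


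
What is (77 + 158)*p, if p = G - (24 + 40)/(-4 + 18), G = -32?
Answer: -60160/7 ≈ -8594.3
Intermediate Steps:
p = -256/7 (p = -32 - (24 + 40)/(-4 + 18) = -32 - 64/14 = -32 - 1*32/7 = -32 - 32/7 = -256/7 ≈ -36.571)
(77 + 158)*p = (77 + 158)*(-256/7) = 235*(-256/7) = -60160/7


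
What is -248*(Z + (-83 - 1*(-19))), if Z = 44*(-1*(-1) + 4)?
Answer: -38688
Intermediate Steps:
Z = 220 (Z = 44*(1 + 4) = 44*5 = 220)
-248*(Z + (-83 - 1*(-19))) = -248*(220 + (-83 - 1*(-19))) = -248*(220 + (-83 + 19)) = -248*(220 - 64) = -248*156 = -38688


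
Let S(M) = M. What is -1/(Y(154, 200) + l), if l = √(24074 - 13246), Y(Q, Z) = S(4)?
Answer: 1/2703 - √2707/5406 ≈ -0.0092543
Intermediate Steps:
Y(Q, Z) = 4
l = 2*√2707 (l = √10828 = 2*√2707 ≈ 104.06)
-1/(Y(154, 200) + l) = -1/(4 + 2*√2707)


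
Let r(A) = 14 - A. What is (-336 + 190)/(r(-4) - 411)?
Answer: 146/393 ≈ 0.37150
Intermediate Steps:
(-336 + 190)/(r(-4) - 411) = (-336 + 190)/((14 - 1*(-4)) - 411) = -146/((14 + 4) - 411) = -146/(18 - 411) = -146/(-393) = -146*(-1/393) = 146/393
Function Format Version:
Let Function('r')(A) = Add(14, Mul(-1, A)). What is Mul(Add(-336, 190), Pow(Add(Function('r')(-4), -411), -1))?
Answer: Rational(146, 393) ≈ 0.37150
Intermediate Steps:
Mul(Add(-336, 190), Pow(Add(Function('r')(-4), -411), -1)) = Mul(Add(-336, 190), Pow(Add(Add(14, Mul(-1, -4)), -411), -1)) = Mul(-146, Pow(Add(Add(14, 4), -411), -1)) = Mul(-146, Pow(Add(18, -411), -1)) = Mul(-146, Pow(-393, -1)) = Mul(-146, Rational(-1, 393)) = Rational(146, 393)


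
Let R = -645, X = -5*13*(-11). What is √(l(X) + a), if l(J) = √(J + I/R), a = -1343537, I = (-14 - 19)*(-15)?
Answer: √(-2484199913 + 86*√330154)/43 ≈ 1159.1*I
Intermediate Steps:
I = 495 (I = -33*(-15) = 495)
X = 715 (X = -65*(-11) = 715)
l(J) = √(-33/43 + J) (l(J) = √(J + 495/(-645)) = √(J + 495*(-1/645)) = √(J - 33/43) = √(-33/43 + J))
√(l(X) + a) = √(√(-1419 + 1849*715)/43 - 1343537) = √(√(-1419 + 1322035)/43 - 1343537) = √(√1320616/43 - 1343537) = √((2*√330154)/43 - 1343537) = √(2*√330154/43 - 1343537) = √(-1343537 + 2*√330154/43)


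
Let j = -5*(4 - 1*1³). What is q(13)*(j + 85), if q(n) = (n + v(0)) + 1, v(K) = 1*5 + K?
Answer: 1330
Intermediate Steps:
v(K) = 5 + K
j = -15 (j = -5*(4 - 1*1) = -5*(4 - 1) = -5*3 = -15)
q(n) = 6 + n (q(n) = (n + (5 + 0)) + 1 = (n + 5) + 1 = (5 + n) + 1 = 6 + n)
q(13)*(j + 85) = (6 + 13)*(-15 + 85) = 19*70 = 1330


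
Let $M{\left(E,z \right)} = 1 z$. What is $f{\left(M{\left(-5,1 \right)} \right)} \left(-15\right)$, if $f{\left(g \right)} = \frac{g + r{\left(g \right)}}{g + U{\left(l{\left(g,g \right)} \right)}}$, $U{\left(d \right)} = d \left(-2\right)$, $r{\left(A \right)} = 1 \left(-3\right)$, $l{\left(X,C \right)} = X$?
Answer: $-30$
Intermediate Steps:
$M{\left(E,z \right)} = z$
$r{\left(A \right)} = -3$
$U{\left(d \right)} = - 2 d$
$f{\left(g \right)} = - \frac{-3 + g}{g}$ ($f{\left(g \right)} = \frac{g - 3}{g - 2 g} = \frac{-3 + g}{\left(-1\right) g} = \left(-3 + g\right) \left(- \frac{1}{g}\right) = - \frac{-3 + g}{g}$)
$f{\left(M{\left(-5,1 \right)} \right)} \left(-15\right) = \frac{3 - 1}{1} \left(-15\right) = 1 \left(3 - 1\right) \left(-15\right) = 1 \cdot 2 \left(-15\right) = 2 \left(-15\right) = -30$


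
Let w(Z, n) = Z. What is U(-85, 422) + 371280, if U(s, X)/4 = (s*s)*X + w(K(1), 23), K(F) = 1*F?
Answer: 12567084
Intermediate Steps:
K(F) = F
U(s, X) = 4 + 4*X*s² (U(s, X) = 4*((s*s)*X + 1) = 4*(s²*X + 1) = 4*(X*s² + 1) = 4*(1 + X*s²) = 4 + 4*X*s²)
U(-85, 422) + 371280 = (4 + 4*422*(-85)²) + 371280 = (4 + 4*422*7225) + 371280 = (4 + 12195800) + 371280 = 12195804 + 371280 = 12567084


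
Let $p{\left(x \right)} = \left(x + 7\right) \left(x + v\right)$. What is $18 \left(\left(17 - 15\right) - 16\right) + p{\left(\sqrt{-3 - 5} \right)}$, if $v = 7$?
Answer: $-211 + 28 i \sqrt{2} \approx -211.0 + 39.598 i$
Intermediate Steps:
$p{\left(x \right)} = \left(7 + x\right)^{2}$ ($p{\left(x \right)} = \left(x + 7\right) \left(x + 7\right) = \left(7 + x\right) \left(7 + x\right) = \left(7 + x\right)^{2}$)
$18 \left(\left(17 - 15\right) - 16\right) + p{\left(\sqrt{-3 - 5} \right)} = 18 \left(\left(17 - 15\right) - 16\right) + \left(49 + \left(\sqrt{-3 - 5}\right)^{2} + 14 \sqrt{-3 - 5}\right) = 18 \left(2 - 16\right) + \left(49 + \left(\sqrt{-8}\right)^{2} + 14 \sqrt{-8}\right) = 18 \left(-14\right) + \left(49 + \left(2 i \sqrt{2}\right)^{2} + 14 \cdot 2 i \sqrt{2}\right) = -252 + \left(49 - 8 + 28 i \sqrt{2}\right) = -252 + \left(41 + 28 i \sqrt{2}\right) = -211 + 28 i \sqrt{2}$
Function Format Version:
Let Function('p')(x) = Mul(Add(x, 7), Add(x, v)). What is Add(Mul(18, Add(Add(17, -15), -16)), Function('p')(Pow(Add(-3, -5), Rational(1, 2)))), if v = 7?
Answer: Add(-211, Mul(28, I, Pow(2, Rational(1, 2)))) ≈ Add(-211.00, Mul(39.598, I))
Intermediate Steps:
Function('p')(x) = Pow(Add(7, x), 2) (Function('p')(x) = Mul(Add(x, 7), Add(x, 7)) = Mul(Add(7, x), Add(7, x)) = Pow(Add(7, x), 2))
Add(Mul(18, Add(Add(17, -15), -16)), Function('p')(Pow(Add(-3, -5), Rational(1, 2)))) = Add(Mul(18, Add(Add(17, -15), -16)), Add(49, Pow(Pow(Add(-3, -5), Rational(1, 2)), 2), Mul(14, Pow(Add(-3, -5), Rational(1, 2))))) = Add(Mul(18, Add(2, -16)), Add(49, Pow(Pow(-8, Rational(1, 2)), 2), Mul(14, Pow(-8, Rational(1, 2))))) = Add(Mul(18, -14), Add(49, Pow(Mul(2, I, Pow(2, Rational(1, 2))), 2), Mul(14, Mul(2, I, Pow(2, Rational(1, 2)))))) = Add(-252, Add(49, -8, Mul(28, I, Pow(2, Rational(1, 2))))) = Add(-252, Add(41, Mul(28, I, Pow(2, Rational(1, 2))))) = Add(-211, Mul(28, I, Pow(2, Rational(1, 2))))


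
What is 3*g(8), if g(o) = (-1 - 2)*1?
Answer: -9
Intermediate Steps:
g(o) = -3 (g(o) = -3*1 = -3)
3*g(8) = 3*(-3) = -9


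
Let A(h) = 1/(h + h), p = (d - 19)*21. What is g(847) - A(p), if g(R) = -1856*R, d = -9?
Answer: -1848709631/1176 ≈ -1.5720e+6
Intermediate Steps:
p = -588 (p = (-9 - 19)*21 = -28*21 = -588)
A(h) = 1/(2*h)
g(847) - A(p) = -1856*847 - 1/(2*(-588)) = -1572032 - (-1)/(2*588) = -1572032 - 1*(-1/1176) = -1572032 + 1/1176 = -1848709631/1176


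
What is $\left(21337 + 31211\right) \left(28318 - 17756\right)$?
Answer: $555011976$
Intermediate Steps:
$\left(21337 + 31211\right) \left(28318 - 17756\right) = 52548 \cdot 10562 = 555011976$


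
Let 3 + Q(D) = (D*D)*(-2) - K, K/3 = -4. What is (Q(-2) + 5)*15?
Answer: 90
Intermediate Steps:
K = -12 (K = 3*(-4) = -12)
Q(D) = 9 - 2*D**2 (Q(D) = -3 + ((D*D)*(-2) - 1*(-12)) = -3 + (D**2*(-2) + 12) = -3 + (-2*D**2 + 12) = -3 + (12 - 2*D**2) = 9 - 2*D**2)
(Q(-2) + 5)*15 = ((9 - 2*(-2)**2) + 5)*15 = ((9 - 2*4) + 5)*15 = ((9 - 8) + 5)*15 = (1 + 5)*15 = 6*15 = 90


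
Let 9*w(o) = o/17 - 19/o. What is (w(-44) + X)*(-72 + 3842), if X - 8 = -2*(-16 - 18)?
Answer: 961385815/3366 ≈ 2.8562e+5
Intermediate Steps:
X = 76 (X = 8 - 2*(-16 - 18) = 8 - 2*(-34) = 8 + 68 = 76)
w(o) = -19/(9*o) + o/153 (w(o) = (o/17 - 19/o)/9 = (-19/o + o/17)/9 = -19/(9*o) + o/153)
(w(-44) + X)*(-72 + 3842) = ((1/153)*(-323 + (-44)²)/(-44) + 76)*(-72 + 3842) = ((1/153)*(-1/44)*(-323 + 1936) + 76)*3770 = ((1/153)*(-1/44)*1613 + 76)*3770 = (-1613/6732 + 76)*3770 = (510019/6732)*3770 = 961385815/3366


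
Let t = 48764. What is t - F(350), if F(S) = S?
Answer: 48414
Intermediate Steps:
t - F(350) = 48764 - 1*350 = 48764 - 350 = 48414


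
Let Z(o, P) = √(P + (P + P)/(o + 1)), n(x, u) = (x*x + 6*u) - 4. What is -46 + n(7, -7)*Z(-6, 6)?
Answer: -46 + 9*√10/5 ≈ -40.308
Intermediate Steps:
n(x, u) = -4 + x² + 6*u (n(x, u) = (x² + 6*u) - 4 = -4 + x² + 6*u)
Z(o, P) = √(P + 2*P/(1 + o)) (Z(o, P) = √(P + (2*P)/(1 + o)) = √(P + 2*P/(1 + o)))
-46 + n(7, -7)*Z(-6, 6) = -46 + (-4 + 7² + 6*(-7))*√(6*(3 - 6)/(1 - 6)) = -46 + (-4 + 49 - 42)*√(6*(-3)/(-5)) = -46 + 3*√(6*(-⅕)*(-3)) = -46 + 3*√(18/5) = -46 + 3*(3*√10/5) = -46 + 9*√10/5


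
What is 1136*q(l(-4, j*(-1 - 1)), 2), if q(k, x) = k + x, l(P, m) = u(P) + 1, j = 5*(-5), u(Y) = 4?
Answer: 7952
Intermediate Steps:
j = -25
l(P, m) = 5 (l(P, m) = 4 + 1 = 5)
1136*q(l(-4, j*(-1 - 1)), 2) = 1136*(5 + 2) = 1136*7 = 7952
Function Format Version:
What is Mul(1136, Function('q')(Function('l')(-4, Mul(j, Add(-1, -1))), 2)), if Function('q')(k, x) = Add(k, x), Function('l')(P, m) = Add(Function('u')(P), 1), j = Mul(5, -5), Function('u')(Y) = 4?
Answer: 7952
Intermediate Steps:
j = -25
Function('l')(P, m) = 5 (Function('l')(P, m) = Add(4, 1) = 5)
Mul(1136, Function('q')(Function('l')(-4, Mul(j, Add(-1, -1))), 2)) = Mul(1136, Add(5, 2)) = Mul(1136, 7) = 7952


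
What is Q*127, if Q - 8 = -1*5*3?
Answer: -889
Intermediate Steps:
Q = -7 (Q = 8 - 1*5*3 = 8 - 5*3 = 8 - 15 = -7)
Q*127 = -7*127 = -889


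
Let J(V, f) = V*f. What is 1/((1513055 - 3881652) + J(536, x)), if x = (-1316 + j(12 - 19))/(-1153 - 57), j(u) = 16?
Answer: -121/286530557 ≈ -4.2229e-7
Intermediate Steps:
x = 130/121 (x = (-1316 + 16)/(-1153 - 57) = -1300/(-1210) = -1300*(-1/1210) = 130/121 ≈ 1.0744)
1/((1513055 - 3881652) + J(536, x)) = 1/((1513055 - 3881652) + 536*(130/121)) = 1/(-2368597 + 69680/121) = 1/(-286530557/121) = -121/286530557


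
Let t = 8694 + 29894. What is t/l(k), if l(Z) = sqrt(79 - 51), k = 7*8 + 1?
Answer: 19294*sqrt(7)/7 ≈ 7292.4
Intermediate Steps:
t = 38588
k = 57 (k = 56 + 1 = 57)
l(Z) = 2*sqrt(7) (l(Z) = sqrt(28) = 2*sqrt(7))
t/l(k) = 38588/((2*sqrt(7))) = 38588*(sqrt(7)/14) = 19294*sqrt(7)/7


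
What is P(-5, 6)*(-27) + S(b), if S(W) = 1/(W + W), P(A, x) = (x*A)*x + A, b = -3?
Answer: 29969/6 ≈ 4994.8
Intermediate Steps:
P(A, x) = A + A*x² (P(A, x) = (A*x)*x + A = A*x² + A = A + A*x²)
S(W) = 1/(2*W)
P(-5, 6)*(-27) + S(b) = -5*(1 + 6²)*(-27) + (½)/(-3) = -5*(1 + 36)*(-27) + (½)*(-⅓) = -5*37*(-27) - ⅙ = -185*(-27) - ⅙ = 4995 - ⅙ = 29969/6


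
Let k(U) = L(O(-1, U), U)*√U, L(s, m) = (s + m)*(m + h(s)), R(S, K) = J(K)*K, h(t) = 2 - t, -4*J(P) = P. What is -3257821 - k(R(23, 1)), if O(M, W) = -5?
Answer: -3257821 + 567*I/32 ≈ -3.2578e+6 + 17.719*I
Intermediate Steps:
J(P) = -P/4
R(S, K) = -K²/4 (R(S, K) = (-K/4)*K = -K²/4)
L(s, m) = (m + s)*(2 + m - s) (L(s, m) = (s + m)*(m + (2 - s)) = (m + s)*(2 + m - s))
k(U) = √U*(-35 + U² + 2*U) (k(U) = (U² - 1*(-5)² + 2*U + 2*(-5))*√U = (U² - 1*25 + 2*U - 10)*√U = (U² - 25 + 2*U - 10)*√U = (-35 + U² + 2*U)*√U = √U*(-35 + U² + 2*U))
-3257821 - k(R(23, 1)) = -3257821 - √(-¼*1²)*(-35 + (-¼*1²)² + 2*(-¼*1²)) = -3257821 - √(-¼*1)*(-35 + (-¼*1)² + 2*(-¼*1)) = -3257821 - √(-¼)*(-35 + (-¼)² + 2*(-¼)) = -3257821 - I/2*(-35 + 1/16 - ½) = -3257821 - I/2*(-567)/16 = -3257821 - (-567)*I/32 = -3257821 + 567*I/32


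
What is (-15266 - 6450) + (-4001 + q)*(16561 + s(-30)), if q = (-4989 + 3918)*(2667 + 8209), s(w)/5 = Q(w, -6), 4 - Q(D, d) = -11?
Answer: -193845971008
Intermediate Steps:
Q(D, d) = 15 (Q(D, d) = 4 - 1*(-11) = 4 + 11 = 15)
s(w) = 75 (s(w) = 5*15 = 75)
q = -11648196 (q = -1071*10876 = -11648196)
(-15266 - 6450) + (-4001 + q)*(16561 + s(-30)) = (-15266 - 6450) + (-4001 - 11648196)*(16561 + 75) = -21716 - 11652197*16636 = -21716 - 193845949292 = -193845971008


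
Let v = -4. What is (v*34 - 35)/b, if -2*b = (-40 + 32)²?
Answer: 171/32 ≈ 5.3438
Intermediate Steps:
b = -32 (b = -(-40 + 32)²/2 = -½*(-8)² = -½*64 = -32)
(v*34 - 35)/b = (-4*34 - 35)/(-32) = (-136 - 35)*(-1/32) = -171*(-1/32) = 171/32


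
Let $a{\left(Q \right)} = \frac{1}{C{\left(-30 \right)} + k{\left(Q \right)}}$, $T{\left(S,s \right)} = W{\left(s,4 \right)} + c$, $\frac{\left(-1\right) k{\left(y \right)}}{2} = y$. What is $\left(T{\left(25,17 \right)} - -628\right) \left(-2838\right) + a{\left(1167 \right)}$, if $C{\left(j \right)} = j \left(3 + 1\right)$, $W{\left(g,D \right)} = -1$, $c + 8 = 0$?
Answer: $- \frac{4310995789}{2454} \approx -1.7567 \cdot 10^{6}$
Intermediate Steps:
$c = -8$ ($c = -8 + 0 = -8$)
$k{\left(y \right)} = - 2 y$
$C{\left(j \right)} = 4 j$ ($C{\left(j \right)} = j 4 = 4 j$)
$T{\left(S,s \right)} = -9$ ($T{\left(S,s \right)} = -1 - 8 = -9$)
$a{\left(Q \right)} = \frac{1}{-120 - 2 Q}$ ($a{\left(Q \right)} = \frac{1}{4 \left(-30\right) - 2 Q} = \frac{1}{-120 - 2 Q}$)
$\left(T{\left(25,17 \right)} - -628\right) \left(-2838\right) + a{\left(1167 \right)} = \left(-9 - -628\right) \left(-2838\right) - \frac{1}{120 + 2 \cdot 1167} = \left(-9 + 628\right) \left(-2838\right) - \frac{1}{120 + 2334} = 619 \left(-2838\right) - \frac{1}{2454} = -1756722 - \frac{1}{2454} = - \frac{4310995789}{2454}$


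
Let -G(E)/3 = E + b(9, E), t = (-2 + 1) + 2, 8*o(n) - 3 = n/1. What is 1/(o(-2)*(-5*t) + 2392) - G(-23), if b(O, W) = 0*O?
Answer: -1320031/19131 ≈ -69.000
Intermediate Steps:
o(n) = 3/8 + n/8 (o(n) = 3/8 + (n/1)/8 = 3/8 + (n*1)/8 = 3/8 + n/8)
b(O, W) = 0
t = 1 (t = -1 + 2 = 1)
G(E) = -3*E (G(E) = -3*(E + 0) = -3*E)
1/(o(-2)*(-5*t) + 2392) - G(-23) = 1/((3/8 + (1/8)*(-2))*(-5*1) + 2392) - (-3)*(-23) = 1/((3/8 - 1/4)*(-5) + 2392) - 1*69 = 1/((1/8)*(-5) + 2392) - 69 = 1/(-5/8 + 2392) - 69 = 1/(19131/8) - 69 = 8/19131 - 69 = -1320031/19131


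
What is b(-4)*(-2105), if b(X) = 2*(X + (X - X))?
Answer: 16840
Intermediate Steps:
b(X) = 2*X (b(X) = 2*(X + 0) = 2*X)
b(-4)*(-2105) = (2*(-4))*(-2105) = -8*(-2105) = 16840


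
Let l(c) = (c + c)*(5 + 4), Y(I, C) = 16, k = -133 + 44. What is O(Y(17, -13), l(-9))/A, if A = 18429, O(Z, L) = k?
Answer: -89/18429 ≈ -0.0048293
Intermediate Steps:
k = -89
l(c) = 18*c (l(c) = (2*c)*9 = 18*c)
O(Z, L) = -89
O(Y(17, -13), l(-9))/A = -89/18429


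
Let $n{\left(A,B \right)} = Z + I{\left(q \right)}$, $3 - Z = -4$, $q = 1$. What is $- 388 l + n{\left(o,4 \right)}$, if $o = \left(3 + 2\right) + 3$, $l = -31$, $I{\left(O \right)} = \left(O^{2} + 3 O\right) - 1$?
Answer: $12038$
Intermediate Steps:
$I{\left(O \right)} = -1 + O^{2} + 3 O$
$Z = 7$ ($Z = 3 - -4 = 3 + 4 = 7$)
$o = 8$ ($o = 5 + 3 = 8$)
$n{\left(A,B \right)} = 10$ ($n{\left(A,B \right)} = 7 + \left(-1 + 1^{2} + 3 \cdot 1\right) = 7 + \left(-1 + 1 + 3\right) = 7 + 3 = 10$)
$- 388 l + n{\left(o,4 \right)} = \left(-388\right) \left(-31\right) + 10 = 12028 + 10 = 12038$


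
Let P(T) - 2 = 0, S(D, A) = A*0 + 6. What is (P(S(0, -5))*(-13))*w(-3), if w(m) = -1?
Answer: 26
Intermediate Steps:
S(D, A) = 6 (S(D, A) = 0 + 6 = 6)
P(T) = 2 (P(T) = 2 + 0 = 2)
(P(S(0, -5))*(-13))*w(-3) = (2*(-13))*(-1) = -26*(-1) = 26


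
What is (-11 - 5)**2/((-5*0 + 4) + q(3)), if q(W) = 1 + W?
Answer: 32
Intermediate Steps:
(-11 - 5)**2/((-5*0 + 4) + q(3)) = (-11 - 5)**2/((-5*0 + 4) + (1 + 3)) = (-16)**2/((0 + 4) + 4) = 256/(4 + 4) = 256/8 = (1/8)*256 = 32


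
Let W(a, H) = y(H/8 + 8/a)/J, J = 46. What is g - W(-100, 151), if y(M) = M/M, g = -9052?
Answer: -416393/46 ≈ -9052.0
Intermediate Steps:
y(M) = 1
W(a, H) = 1/46
g - W(-100, 151) = -9052 - 1*1/46 = -9052 - 1/46 = -416393/46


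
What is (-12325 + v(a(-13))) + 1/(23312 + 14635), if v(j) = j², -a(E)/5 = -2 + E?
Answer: -254244899/37947 ≈ -6700.0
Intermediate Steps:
a(E) = 10 - 5*E (a(E) = -5*(-2 + E) = 10 - 5*E)
(-12325 + v(a(-13))) + 1/(23312 + 14635) = (-12325 + (10 - 5*(-13))²) + 1/(23312 + 14635) = (-12325 + (10 + 65)²) + 1/37947 = (-12325 + 75²) + 1/37947 = (-12325 + 5625) + 1/37947 = -6700 + 1/37947 = -254244899/37947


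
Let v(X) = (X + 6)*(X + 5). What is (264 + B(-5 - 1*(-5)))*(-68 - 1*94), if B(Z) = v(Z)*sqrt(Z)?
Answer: -42768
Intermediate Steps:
v(X) = (5 + X)*(6 + X) (v(X) = (6 + X)*(5 + X) = (5 + X)*(6 + X))
B(Z) = sqrt(Z)*(30 + Z**2 + 11*Z) (B(Z) = (30 + Z**2 + 11*Z)*sqrt(Z) = sqrt(Z)*(30 + Z**2 + 11*Z))
(264 + B(-5 - 1*(-5)))*(-68 - 1*94) = (264 + sqrt(-5 - 1*(-5))*(30 + (-5 - 1*(-5))**2 + 11*(-5 - 1*(-5))))*(-68 - 1*94) = (264 + sqrt(-5 + 5)*(30 + (-5 + 5)**2 + 11*(-5 + 5)))*(-68 - 94) = (264 + sqrt(0)*(30 + 0**2 + 11*0))*(-162) = (264 + 0*(30 + 0 + 0))*(-162) = (264 + 0*30)*(-162) = (264 + 0)*(-162) = 264*(-162) = -42768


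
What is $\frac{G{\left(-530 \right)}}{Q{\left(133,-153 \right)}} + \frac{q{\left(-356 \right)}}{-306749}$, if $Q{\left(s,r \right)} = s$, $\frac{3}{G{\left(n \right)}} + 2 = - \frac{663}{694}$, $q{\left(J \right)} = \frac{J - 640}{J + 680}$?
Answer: $- \frac{17220947297}{2259249636609} \approx -0.0076224$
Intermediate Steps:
$q{\left(J \right)} = \frac{-640 + J}{680 + J}$
$G{\left(n \right)} = - \frac{2082}{2051}$ ($G{\left(n \right)} = \frac{3}{-2 - \frac{663}{694}} = \frac{3}{- \frac{2051}{694}} = 3 \left(- \frac{694}{2051}\right) = - \frac{2082}{2051}$)
$\frac{G{\left(-530 \right)}}{Q{\left(133,-153 \right)}} + \frac{q{\left(-356 \right)}}{-306749} = - \frac{2082}{2051 \cdot 133} + \frac{\frac{1}{680 - 356} \left(-640 - 356\right)}{-306749} = \left(- \frac{2082}{2051}\right) \frac{1}{133} + \frac{1}{324} \left(-996\right) \left(- \frac{1}{306749}\right) = - \frac{2082}{272783} + \frac{1}{324} \left(-996\right) \left(- \frac{1}{306749}\right) = - \frac{2082}{272783} - - \frac{83}{8282223} = - \frac{2082}{272783} + \frac{83}{8282223} = - \frac{17220947297}{2259249636609}$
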